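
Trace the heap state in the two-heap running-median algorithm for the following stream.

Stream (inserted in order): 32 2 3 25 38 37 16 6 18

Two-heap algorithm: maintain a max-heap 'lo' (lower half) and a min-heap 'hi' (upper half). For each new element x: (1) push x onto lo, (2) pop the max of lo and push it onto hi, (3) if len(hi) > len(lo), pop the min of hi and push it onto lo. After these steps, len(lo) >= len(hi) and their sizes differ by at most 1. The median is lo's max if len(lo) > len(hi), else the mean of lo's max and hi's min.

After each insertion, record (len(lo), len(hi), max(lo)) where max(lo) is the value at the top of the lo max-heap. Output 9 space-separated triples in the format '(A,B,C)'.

Step 1: insert 32 -> lo=[32] hi=[] -> (len(lo)=1, len(hi)=0, max(lo)=32)
Step 2: insert 2 -> lo=[2] hi=[32] -> (len(lo)=1, len(hi)=1, max(lo)=2)
Step 3: insert 3 -> lo=[2, 3] hi=[32] -> (len(lo)=2, len(hi)=1, max(lo)=3)
Step 4: insert 25 -> lo=[2, 3] hi=[25, 32] -> (len(lo)=2, len(hi)=2, max(lo)=3)
Step 5: insert 38 -> lo=[2, 3, 25] hi=[32, 38] -> (len(lo)=3, len(hi)=2, max(lo)=25)
Step 6: insert 37 -> lo=[2, 3, 25] hi=[32, 37, 38] -> (len(lo)=3, len(hi)=3, max(lo)=25)
Step 7: insert 16 -> lo=[2, 3, 16, 25] hi=[32, 37, 38] -> (len(lo)=4, len(hi)=3, max(lo)=25)
Step 8: insert 6 -> lo=[2, 3, 6, 16] hi=[25, 32, 37, 38] -> (len(lo)=4, len(hi)=4, max(lo)=16)
Step 9: insert 18 -> lo=[2, 3, 6, 16, 18] hi=[25, 32, 37, 38] -> (len(lo)=5, len(hi)=4, max(lo)=18)

Answer: (1,0,32) (1,1,2) (2,1,3) (2,2,3) (3,2,25) (3,3,25) (4,3,25) (4,4,16) (5,4,18)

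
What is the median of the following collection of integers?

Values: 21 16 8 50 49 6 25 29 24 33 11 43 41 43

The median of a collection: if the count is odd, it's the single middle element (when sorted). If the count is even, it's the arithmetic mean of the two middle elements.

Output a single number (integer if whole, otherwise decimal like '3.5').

Step 1: insert 21 -> lo=[21] (size 1, max 21) hi=[] (size 0) -> median=21
Step 2: insert 16 -> lo=[16] (size 1, max 16) hi=[21] (size 1, min 21) -> median=18.5
Step 3: insert 8 -> lo=[8, 16] (size 2, max 16) hi=[21] (size 1, min 21) -> median=16
Step 4: insert 50 -> lo=[8, 16] (size 2, max 16) hi=[21, 50] (size 2, min 21) -> median=18.5
Step 5: insert 49 -> lo=[8, 16, 21] (size 3, max 21) hi=[49, 50] (size 2, min 49) -> median=21
Step 6: insert 6 -> lo=[6, 8, 16] (size 3, max 16) hi=[21, 49, 50] (size 3, min 21) -> median=18.5
Step 7: insert 25 -> lo=[6, 8, 16, 21] (size 4, max 21) hi=[25, 49, 50] (size 3, min 25) -> median=21
Step 8: insert 29 -> lo=[6, 8, 16, 21] (size 4, max 21) hi=[25, 29, 49, 50] (size 4, min 25) -> median=23
Step 9: insert 24 -> lo=[6, 8, 16, 21, 24] (size 5, max 24) hi=[25, 29, 49, 50] (size 4, min 25) -> median=24
Step 10: insert 33 -> lo=[6, 8, 16, 21, 24] (size 5, max 24) hi=[25, 29, 33, 49, 50] (size 5, min 25) -> median=24.5
Step 11: insert 11 -> lo=[6, 8, 11, 16, 21, 24] (size 6, max 24) hi=[25, 29, 33, 49, 50] (size 5, min 25) -> median=24
Step 12: insert 43 -> lo=[6, 8, 11, 16, 21, 24] (size 6, max 24) hi=[25, 29, 33, 43, 49, 50] (size 6, min 25) -> median=24.5
Step 13: insert 41 -> lo=[6, 8, 11, 16, 21, 24, 25] (size 7, max 25) hi=[29, 33, 41, 43, 49, 50] (size 6, min 29) -> median=25
Step 14: insert 43 -> lo=[6, 8, 11, 16, 21, 24, 25] (size 7, max 25) hi=[29, 33, 41, 43, 43, 49, 50] (size 7, min 29) -> median=27

Answer: 27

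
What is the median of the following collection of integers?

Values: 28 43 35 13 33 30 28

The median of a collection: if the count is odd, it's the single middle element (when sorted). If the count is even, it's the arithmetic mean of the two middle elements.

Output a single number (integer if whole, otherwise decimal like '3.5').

Answer: 30

Derivation:
Step 1: insert 28 -> lo=[28] (size 1, max 28) hi=[] (size 0) -> median=28
Step 2: insert 43 -> lo=[28] (size 1, max 28) hi=[43] (size 1, min 43) -> median=35.5
Step 3: insert 35 -> lo=[28, 35] (size 2, max 35) hi=[43] (size 1, min 43) -> median=35
Step 4: insert 13 -> lo=[13, 28] (size 2, max 28) hi=[35, 43] (size 2, min 35) -> median=31.5
Step 5: insert 33 -> lo=[13, 28, 33] (size 3, max 33) hi=[35, 43] (size 2, min 35) -> median=33
Step 6: insert 30 -> lo=[13, 28, 30] (size 3, max 30) hi=[33, 35, 43] (size 3, min 33) -> median=31.5
Step 7: insert 28 -> lo=[13, 28, 28, 30] (size 4, max 30) hi=[33, 35, 43] (size 3, min 33) -> median=30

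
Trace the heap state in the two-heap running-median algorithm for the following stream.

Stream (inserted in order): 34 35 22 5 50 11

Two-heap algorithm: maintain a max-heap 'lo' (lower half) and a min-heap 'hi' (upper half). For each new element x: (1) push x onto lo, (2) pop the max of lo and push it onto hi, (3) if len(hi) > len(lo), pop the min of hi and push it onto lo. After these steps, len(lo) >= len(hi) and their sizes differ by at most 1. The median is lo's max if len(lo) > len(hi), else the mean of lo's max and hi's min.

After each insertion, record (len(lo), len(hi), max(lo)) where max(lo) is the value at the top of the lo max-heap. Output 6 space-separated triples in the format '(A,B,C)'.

Answer: (1,0,34) (1,1,34) (2,1,34) (2,2,22) (3,2,34) (3,3,22)

Derivation:
Step 1: insert 34 -> lo=[34] hi=[] -> (len(lo)=1, len(hi)=0, max(lo)=34)
Step 2: insert 35 -> lo=[34] hi=[35] -> (len(lo)=1, len(hi)=1, max(lo)=34)
Step 3: insert 22 -> lo=[22, 34] hi=[35] -> (len(lo)=2, len(hi)=1, max(lo)=34)
Step 4: insert 5 -> lo=[5, 22] hi=[34, 35] -> (len(lo)=2, len(hi)=2, max(lo)=22)
Step 5: insert 50 -> lo=[5, 22, 34] hi=[35, 50] -> (len(lo)=3, len(hi)=2, max(lo)=34)
Step 6: insert 11 -> lo=[5, 11, 22] hi=[34, 35, 50] -> (len(lo)=3, len(hi)=3, max(lo)=22)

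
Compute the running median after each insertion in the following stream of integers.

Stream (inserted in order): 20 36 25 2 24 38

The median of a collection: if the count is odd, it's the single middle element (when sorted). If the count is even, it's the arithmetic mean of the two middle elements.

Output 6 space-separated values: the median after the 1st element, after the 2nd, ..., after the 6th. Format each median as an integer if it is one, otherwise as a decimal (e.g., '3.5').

Answer: 20 28 25 22.5 24 24.5

Derivation:
Step 1: insert 20 -> lo=[20] (size 1, max 20) hi=[] (size 0) -> median=20
Step 2: insert 36 -> lo=[20] (size 1, max 20) hi=[36] (size 1, min 36) -> median=28
Step 3: insert 25 -> lo=[20, 25] (size 2, max 25) hi=[36] (size 1, min 36) -> median=25
Step 4: insert 2 -> lo=[2, 20] (size 2, max 20) hi=[25, 36] (size 2, min 25) -> median=22.5
Step 5: insert 24 -> lo=[2, 20, 24] (size 3, max 24) hi=[25, 36] (size 2, min 25) -> median=24
Step 6: insert 38 -> lo=[2, 20, 24] (size 3, max 24) hi=[25, 36, 38] (size 3, min 25) -> median=24.5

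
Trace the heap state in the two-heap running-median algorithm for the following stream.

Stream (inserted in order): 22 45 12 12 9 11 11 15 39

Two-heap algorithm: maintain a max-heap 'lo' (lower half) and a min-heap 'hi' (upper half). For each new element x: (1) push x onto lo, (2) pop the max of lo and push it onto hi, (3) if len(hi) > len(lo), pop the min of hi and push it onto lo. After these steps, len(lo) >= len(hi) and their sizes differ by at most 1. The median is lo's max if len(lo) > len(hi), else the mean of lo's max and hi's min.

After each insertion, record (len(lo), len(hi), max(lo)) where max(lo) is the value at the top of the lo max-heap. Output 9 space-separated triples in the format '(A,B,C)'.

Answer: (1,0,22) (1,1,22) (2,1,22) (2,2,12) (3,2,12) (3,3,12) (4,3,12) (4,4,12) (5,4,12)

Derivation:
Step 1: insert 22 -> lo=[22] hi=[] -> (len(lo)=1, len(hi)=0, max(lo)=22)
Step 2: insert 45 -> lo=[22] hi=[45] -> (len(lo)=1, len(hi)=1, max(lo)=22)
Step 3: insert 12 -> lo=[12, 22] hi=[45] -> (len(lo)=2, len(hi)=1, max(lo)=22)
Step 4: insert 12 -> lo=[12, 12] hi=[22, 45] -> (len(lo)=2, len(hi)=2, max(lo)=12)
Step 5: insert 9 -> lo=[9, 12, 12] hi=[22, 45] -> (len(lo)=3, len(hi)=2, max(lo)=12)
Step 6: insert 11 -> lo=[9, 11, 12] hi=[12, 22, 45] -> (len(lo)=3, len(hi)=3, max(lo)=12)
Step 7: insert 11 -> lo=[9, 11, 11, 12] hi=[12, 22, 45] -> (len(lo)=4, len(hi)=3, max(lo)=12)
Step 8: insert 15 -> lo=[9, 11, 11, 12] hi=[12, 15, 22, 45] -> (len(lo)=4, len(hi)=4, max(lo)=12)
Step 9: insert 39 -> lo=[9, 11, 11, 12, 12] hi=[15, 22, 39, 45] -> (len(lo)=5, len(hi)=4, max(lo)=12)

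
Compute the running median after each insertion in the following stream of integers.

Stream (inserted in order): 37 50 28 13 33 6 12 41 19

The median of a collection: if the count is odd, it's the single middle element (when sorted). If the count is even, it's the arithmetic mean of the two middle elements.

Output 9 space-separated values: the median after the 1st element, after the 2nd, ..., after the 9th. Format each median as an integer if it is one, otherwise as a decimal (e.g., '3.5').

Answer: 37 43.5 37 32.5 33 30.5 28 30.5 28

Derivation:
Step 1: insert 37 -> lo=[37] (size 1, max 37) hi=[] (size 0) -> median=37
Step 2: insert 50 -> lo=[37] (size 1, max 37) hi=[50] (size 1, min 50) -> median=43.5
Step 3: insert 28 -> lo=[28, 37] (size 2, max 37) hi=[50] (size 1, min 50) -> median=37
Step 4: insert 13 -> lo=[13, 28] (size 2, max 28) hi=[37, 50] (size 2, min 37) -> median=32.5
Step 5: insert 33 -> lo=[13, 28, 33] (size 3, max 33) hi=[37, 50] (size 2, min 37) -> median=33
Step 6: insert 6 -> lo=[6, 13, 28] (size 3, max 28) hi=[33, 37, 50] (size 3, min 33) -> median=30.5
Step 7: insert 12 -> lo=[6, 12, 13, 28] (size 4, max 28) hi=[33, 37, 50] (size 3, min 33) -> median=28
Step 8: insert 41 -> lo=[6, 12, 13, 28] (size 4, max 28) hi=[33, 37, 41, 50] (size 4, min 33) -> median=30.5
Step 9: insert 19 -> lo=[6, 12, 13, 19, 28] (size 5, max 28) hi=[33, 37, 41, 50] (size 4, min 33) -> median=28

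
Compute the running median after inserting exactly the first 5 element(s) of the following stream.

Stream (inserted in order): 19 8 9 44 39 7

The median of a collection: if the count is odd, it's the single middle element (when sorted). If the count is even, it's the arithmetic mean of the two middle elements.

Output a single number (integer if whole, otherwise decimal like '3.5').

Answer: 19

Derivation:
Step 1: insert 19 -> lo=[19] (size 1, max 19) hi=[] (size 0) -> median=19
Step 2: insert 8 -> lo=[8] (size 1, max 8) hi=[19] (size 1, min 19) -> median=13.5
Step 3: insert 9 -> lo=[8, 9] (size 2, max 9) hi=[19] (size 1, min 19) -> median=9
Step 4: insert 44 -> lo=[8, 9] (size 2, max 9) hi=[19, 44] (size 2, min 19) -> median=14
Step 5: insert 39 -> lo=[8, 9, 19] (size 3, max 19) hi=[39, 44] (size 2, min 39) -> median=19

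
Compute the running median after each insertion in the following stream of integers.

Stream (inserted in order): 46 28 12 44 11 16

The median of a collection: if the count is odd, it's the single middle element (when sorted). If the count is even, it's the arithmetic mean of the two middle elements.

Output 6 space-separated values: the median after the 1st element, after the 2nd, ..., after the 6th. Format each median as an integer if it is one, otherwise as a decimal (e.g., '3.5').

Answer: 46 37 28 36 28 22

Derivation:
Step 1: insert 46 -> lo=[46] (size 1, max 46) hi=[] (size 0) -> median=46
Step 2: insert 28 -> lo=[28] (size 1, max 28) hi=[46] (size 1, min 46) -> median=37
Step 3: insert 12 -> lo=[12, 28] (size 2, max 28) hi=[46] (size 1, min 46) -> median=28
Step 4: insert 44 -> lo=[12, 28] (size 2, max 28) hi=[44, 46] (size 2, min 44) -> median=36
Step 5: insert 11 -> lo=[11, 12, 28] (size 3, max 28) hi=[44, 46] (size 2, min 44) -> median=28
Step 6: insert 16 -> lo=[11, 12, 16] (size 3, max 16) hi=[28, 44, 46] (size 3, min 28) -> median=22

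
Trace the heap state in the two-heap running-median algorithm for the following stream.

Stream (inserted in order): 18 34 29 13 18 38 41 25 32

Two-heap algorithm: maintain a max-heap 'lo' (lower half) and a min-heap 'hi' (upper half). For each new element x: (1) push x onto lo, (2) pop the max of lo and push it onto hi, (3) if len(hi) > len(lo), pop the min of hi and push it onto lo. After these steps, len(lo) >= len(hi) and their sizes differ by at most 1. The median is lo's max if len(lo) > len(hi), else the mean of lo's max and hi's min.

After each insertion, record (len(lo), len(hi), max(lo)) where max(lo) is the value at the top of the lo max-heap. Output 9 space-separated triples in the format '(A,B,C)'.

Step 1: insert 18 -> lo=[18] hi=[] -> (len(lo)=1, len(hi)=0, max(lo)=18)
Step 2: insert 34 -> lo=[18] hi=[34] -> (len(lo)=1, len(hi)=1, max(lo)=18)
Step 3: insert 29 -> lo=[18, 29] hi=[34] -> (len(lo)=2, len(hi)=1, max(lo)=29)
Step 4: insert 13 -> lo=[13, 18] hi=[29, 34] -> (len(lo)=2, len(hi)=2, max(lo)=18)
Step 5: insert 18 -> lo=[13, 18, 18] hi=[29, 34] -> (len(lo)=3, len(hi)=2, max(lo)=18)
Step 6: insert 38 -> lo=[13, 18, 18] hi=[29, 34, 38] -> (len(lo)=3, len(hi)=3, max(lo)=18)
Step 7: insert 41 -> lo=[13, 18, 18, 29] hi=[34, 38, 41] -> (len(lo)=4, len(hi)=3, max(lo)=29)
Step 8: insert 25 -> lo=[13, 18, 18, 25] hi=[29, 34, 38, 41] -> (len(lo)=4, len(hi)=4, max(lo)=25)
Step 9: insert 32 -> lo=[13, 18, 18, 25, 29] hi=[32, 34, 38, 41] -> (len(lo)=5, len(hi)=4, max(lo)=29)

Answer: (1,0,18) (1,1,18) (2,1,29) (2,2,18) (3,2,18) (3,3,18) (4,3,29) (4,4,25) (5,4,29)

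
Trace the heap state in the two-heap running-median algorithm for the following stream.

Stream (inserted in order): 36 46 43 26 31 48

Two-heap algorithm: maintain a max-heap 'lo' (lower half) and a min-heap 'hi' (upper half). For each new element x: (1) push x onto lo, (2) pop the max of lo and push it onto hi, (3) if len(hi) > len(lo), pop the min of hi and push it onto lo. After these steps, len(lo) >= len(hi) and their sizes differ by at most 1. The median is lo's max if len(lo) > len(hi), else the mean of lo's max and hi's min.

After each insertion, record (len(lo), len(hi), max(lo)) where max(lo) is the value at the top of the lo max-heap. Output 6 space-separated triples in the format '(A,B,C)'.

Answer: (1,0,36) (1,1,36) (2,1,43) (2,2,36) (3,2,36) (3,3,36)

Derivation:
Step 1: insert 36 -> lo=[36] hi=[] -> (len(lo)=1, len(hi)=0, max(lo)=36)
Step 2: insert 46 -> lo=[36] hi=[46] -> (len(lo)=1, len(hi)=1, max(lo)=36)
Step 3: insert 43 -> lo=[36, 43] hi=[46] -> (len(lo)=2, len(hi)=1, max(lo)=43)
Step 4: insert 26 -> lo=[26, 36] hi=[43, 46] -> (len(lo)=2, len(hi)=2, max(lo)=36)
Step 5: insert 31 -> lo=[26, 31, 36] hi=[43, 46] -> (len(lo)=3, len(hi)=2, max(lo)=36)
Step 6: insert 48 -> lo=[26, 31, 36] hi=[43, 46, 48] -> (len(lo)=3, len(hi)=3, max(lo)=36)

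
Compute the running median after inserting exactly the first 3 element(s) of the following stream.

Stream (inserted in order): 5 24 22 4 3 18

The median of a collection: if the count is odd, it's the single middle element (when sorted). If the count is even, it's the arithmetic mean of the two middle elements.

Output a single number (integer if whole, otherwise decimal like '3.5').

Step 1: insert 5 -> lo=[5] (size 1, max 5) hi=[] (size 0) -> median=5
Step 2: insert 24 -> lo=[5] (size 1, max 5) hi=[24] (size 1, min 24) -> median=14.5
Step 3: insert 22 -> lo=[5, 22] (size 2, max 22) hi=[24] (size 1, min 24) -> median=22

Answer: 22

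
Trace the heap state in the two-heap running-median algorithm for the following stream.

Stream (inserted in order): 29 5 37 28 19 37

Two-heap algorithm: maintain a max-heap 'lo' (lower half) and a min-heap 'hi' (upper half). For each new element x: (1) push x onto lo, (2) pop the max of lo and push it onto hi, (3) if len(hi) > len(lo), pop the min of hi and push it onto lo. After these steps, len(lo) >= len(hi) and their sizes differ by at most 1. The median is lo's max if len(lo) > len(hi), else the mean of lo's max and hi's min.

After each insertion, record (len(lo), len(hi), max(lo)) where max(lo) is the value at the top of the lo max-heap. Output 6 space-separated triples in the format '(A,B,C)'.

Step 1: insert 29 -> lo=[29] hi=[] -> (len(lo)=1, len(hi)=0, max(lo)=29)
Step 2: insert 5 -> lo=[5] hi=[29] -> (len(lo)=1, len(hi)=1, max(lo)=5)
Step 3: insert 37 -> lo=[5, 29] hi=[37] -> (len(lo)=2, len(hi)=1, max(lo)=29)
Step 4: insert 28 -> lo=[5, 28] hi=[29, 37] -> (len(lo)=2, len(hi)=2, max(lo)=28)
Step 5: insert 19 -> lo=[5, 19, 28] hi=[29, 37] -> (len(lo)=3, len(hi)=2, max(lo)=28)
Step 6: insert 37 -> lo=[5, 19, 28] hi=[29, 37, 37] -> (len(lo)=3, len(hi)=3, max(lo)=28)

Answer: (1,0,29) (1,1,5) (2,1,29) (2,2,28) (3,2,28) (3,3,28)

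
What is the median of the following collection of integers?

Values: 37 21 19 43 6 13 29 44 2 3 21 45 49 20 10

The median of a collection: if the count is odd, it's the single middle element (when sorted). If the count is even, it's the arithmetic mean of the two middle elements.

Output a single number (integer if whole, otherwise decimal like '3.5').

Step 1: insert 37 -> lo=[37] (size 1, max 37) hi=[] (size 0) -> median=37
Step 2: insert 21 -> lo=[21] (size 1, max 21) hi=[37] (size 1, min 37) -> median=29
Step 3: insert 19 -> lo=[19, 21] (size 2, max 21) hi=[37] (size 1, min 37) -> median=21
Step 4: insert 43 -> lo=[19, 21] (size 2, max 21) hi=[37, 43] (size 2, min 37) -> median=29
Step 5: insert 6 -> lo=[6, 19, 21] (size 3, max 21) hi=[37, 43] (size 2, min 37) -> median=21
Step 6: insert 13 -> lo=[6, 13, 19] (size 3, max 19) hi=[21, 37, 43] (size 3, min 21) -> median=20
Step 7: insert 29 -> lo=[6, 13, 19, 21] (size 4, max 21) hi=[29, 37, 43] (size 3, min 29) -> median=21
Step 8: insert 44 -> lo=[6, 13, 19, 21] (size 4, max 21) hi=[29, 37, 43, 44] (size 4, min 29) -> median=25
Step 9: insert 2 -> lo=[2, 6, 13, 19, 21] (size 5, max 21) hi=[29, 37, 43, 44] (size 4, min 29) -> median=21
Step 10: insert 3 -> lo=[2, 3, 6, 13, 19] (size 5, max 19) hi=[21, 29, 37, 43, 44] (size 5, min 21) -> median=20
Step 11: insert 21 -> lo=[2, 3, 6, 13, 19, 21] (size 6, max 21) hi=[21, 29, 37, 43, 44] (size 5, min 21) -> median=21
Step 12: insert 45 -> lo=[2, 3, 6, 13, 19, 21] (size 6, max 21) hi=[21, 29, 37, 43, 44, 45] (size 6, min 21) -> median=21
Step 13: insert 49 -> lo=[2, 3, 6, 13, 19, 21, 21] (size 7, max 21) hi=[29, 37, 43, 44, 45, 49] (size 6, min 29) -> median=21
Step 14: insert 20 -> lo=[2, 3, 6, 13, 19, 20, 21] (size 7, max 21) hi=[21, 29, 37, 43, 44, 45, 49] (size 7, min 21) -> median=21
Step 15: insert 10 -> lo=[2, 3, 6, 10, 13, 19, 20, 21] (size 8, max 21) hi=[21, 29, 37, 43, 44, 45, 49] (size 7, min 21) -> median=21

Answer: 21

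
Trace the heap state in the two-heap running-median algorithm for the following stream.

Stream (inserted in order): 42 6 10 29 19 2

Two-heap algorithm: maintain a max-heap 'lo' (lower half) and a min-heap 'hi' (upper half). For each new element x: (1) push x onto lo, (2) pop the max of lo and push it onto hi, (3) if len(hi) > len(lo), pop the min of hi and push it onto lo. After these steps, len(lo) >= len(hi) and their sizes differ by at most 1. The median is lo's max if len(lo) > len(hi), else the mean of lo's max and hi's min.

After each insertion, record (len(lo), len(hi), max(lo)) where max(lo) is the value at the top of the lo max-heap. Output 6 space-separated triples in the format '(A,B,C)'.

Answer: (1,0,42) (1,1,6) (2,1,10) (2,2,10) (3,2,19) (3,3,10)

Derivation:
Step 1: insert 42 -> lo=[42] hi=[] -> (len(lo)=1, len(hi)=0, max(lo)=42)
Step 2: insert 6 -> lo=[6] hi=[42] -> (len(lo)=1, len(hi)=1, max(lo)=6)
Step 3: insert 10 -> lo=[6, 10] hi=[42] -> (len(lo)=2, len(hi)=1, max(lo)=10)
Step 4: insert 29 -> lo=[6, 10] hi=[29, 42] -> (len(lo)=2, len(hi)=2, max(lo)=10)
Step 5: insert 19 -> lo=[6, 10, 19] hi=[29, 42] -> (len(lo)=3, len(hi)=2, max(lo)=19)
Step 6: insert 2 -> lo=[2, 6, 10] hi=[19, 29, 42] -> (len(lo)=3, len(hi)=3, max(lo)=10)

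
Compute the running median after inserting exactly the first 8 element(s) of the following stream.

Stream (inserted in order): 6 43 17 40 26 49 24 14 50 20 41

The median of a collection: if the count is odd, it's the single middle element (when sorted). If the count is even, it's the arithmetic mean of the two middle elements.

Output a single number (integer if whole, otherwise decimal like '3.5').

Answer: 25

Derivation:
Step 1: insert 6 -> lo=[6] (size 1, max 6) hi=[] (size 0) -> median=6
Step 2: insert 43 -> lo=[6] (size 1, max 6) hi=[43] (size 1, min 43) -> median=24.5
Step 3: insert 17 -> lo=[6, 17] (size 2, max 17) hi=[43] (size 1, min 43) -> median=17
Step 4: insert 40 -> lo=[6, 17] (size 2, max 17) hi=[40, 43] (size 2, min 40) -> median=28.5
Step 5: insert 26 -> lo=[6, 17, 26] (size 3, max 26) hi=[40, 43] (size 2, min 40) -> median=26
Step 6: insert 49 -> lo=[6, 17, 26] (size 3, max 26) hi=[40, 43, 49] (size 3, min 40) -> median=33
Step 7: insert 24 -> lo=[6, 17, 24, 26] (size 4, max 26) hi=[40, 43, 49] (size 3, min 40) -> median=26
Step 8: insert 14 -> lo=[6, 14, 17, 24] (size 4, max 24) hi=[26, 40, 43, 49] (size 4, min 26) -> median=25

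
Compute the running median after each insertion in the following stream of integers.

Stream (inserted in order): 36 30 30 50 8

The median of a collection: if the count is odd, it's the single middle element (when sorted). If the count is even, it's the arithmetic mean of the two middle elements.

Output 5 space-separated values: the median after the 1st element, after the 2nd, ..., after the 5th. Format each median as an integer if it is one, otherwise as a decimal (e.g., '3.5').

Answer: 36 33 30 33 30

Derivation:
Step 1: insert 36 -> lo=[36] (size 1, max 36) hi=[] (size 0) -> median=36
Step 2: insert 30 -> lo=[30] (size 1, max 30) hi=[36] (size 1, min 36) -> median=33
Step 3: insert 30 -> lo=[30, 30] (size 2, max 30) hi=[36] (size 1, min 36) -> median=30
Step 4: insert 50 -> lo=[30, 30] (size 2, max 30) hi=[36, 50] (size 2, min 36) -> median=33
Step 5: insert 8 -> lo=[8, 30, 30] (size 3, max 30) hi=[36, 50] (size 2, min 36) -> median=30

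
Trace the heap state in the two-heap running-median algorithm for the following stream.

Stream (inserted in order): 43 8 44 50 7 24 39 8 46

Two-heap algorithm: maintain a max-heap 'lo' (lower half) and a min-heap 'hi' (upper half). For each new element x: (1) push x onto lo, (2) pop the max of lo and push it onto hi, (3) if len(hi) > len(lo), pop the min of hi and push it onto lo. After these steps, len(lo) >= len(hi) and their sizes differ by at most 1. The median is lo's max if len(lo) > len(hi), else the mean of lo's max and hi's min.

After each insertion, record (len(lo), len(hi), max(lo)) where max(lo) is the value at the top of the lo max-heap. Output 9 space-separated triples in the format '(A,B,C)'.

Step 1: insert 43 -> lo=[43] hi=[] -> (len(lo)=1, len(hi)=0, max(lo)=43)
Step 2: insert 8 -> lo=[8] hi=[43] -> (len(lo)=1, len(hi)=1, max(lo)=8)
Step 3: insert 44 -> lo=[8, 43] hi=[44] -> (len(lo)=2, len(hi)=1, max(lo)=43)
Step 4: insert 50 -> lo=[8, 43] hi=[44, 50] -> (len(lo)=2, len(hi)=2, max(lo)=43)
Step 5: insert 7 -> lo=[7, 8, 43] hi=[44, 50] -> (len(lo)=3, len(hi)=2, max(lo)=43)
Step 6: insert 24 -> lo=[7, 8, 24] hi=[43, 44, 50] -> (len(lo)=3, len(hi)=3, max(lo)=24)
Step 7: insert 39 -> lo=[7, 8, 24, 39] hi=[43, 44, 50] -> (len(lo)=4, len(hi)=3, max(lo)=39)
Step 8: insert 8 -> lo=[7, 8, 8, 24] hi=[39, 43, 44, 50] -> (len(lo)=4, len(hi)=4, max(lo)=24)
Step 9: insert 46 -> lo=[7, 8, 8, 24, 39] hi=[43, 44, 46, 50] -> (len(lo)=5, len(hi)=4, max(lo)=39)

Answer: (1,0,43) (1,1,8) (2,1,43) (2,2,43) (3,2,43) (3,3,24) (4,3,39) (4,4,24) (5,4,39)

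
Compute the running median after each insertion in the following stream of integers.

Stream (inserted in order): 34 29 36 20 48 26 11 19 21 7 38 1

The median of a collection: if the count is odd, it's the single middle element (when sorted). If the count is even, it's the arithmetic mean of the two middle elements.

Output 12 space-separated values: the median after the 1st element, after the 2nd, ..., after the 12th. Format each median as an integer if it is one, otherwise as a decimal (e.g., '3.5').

Answer: 34 31.5 34 31.5 34 31.5 29 27.5 26 23.5 26 23.5

Derivation:
Step 1: insert 34 -> lo=[34] (size 1, max 34) hi=[] (size 0) -> median=34
Step 2: insert 29 -> lo=[29] (size 1, max 29) hi=[34] (size 1, min 34) -> median=31.5
Step 3: insert 36 -> lo=[29, 34] (size 2, max 34) hi=[36] (size 1, min 36) -> median=34
Step 4: insert 20 -> lo=[20, 29] (size 2, max 29) hi=[34, 36] (size 2, min 34) -> median=31.5
Step 5: insert 48 -> lo=[20, 29, 34] (size 3, max 34) hi=[36, 48] (size 2, min 36) -> median=34
Step 6: insert 26 -> lo=[20, 26, 29] (size 3, max 29) hi=[34, 36, 48] (size 3, min 34) -> median=31.5
Step 7: insert 11 -> lo=[11, 20, 26, 29] (size 4, max 29) hi=[34, 36, 48] (size 3, min 34) -> median=29
Step 8: insert 19 -> lo=[11, 19, 20, 26] (size 4, max 26) hi=[29, 34, 36, 48] (size 4, min 29) -> median=27.5
Step 9: insert 21 -> lo=[11, 19, 20, 21, 26] (size 5, max 26) hi=[29, 34, 36, 48] (size 4, min 29) -> median=26
Step 10: insert 7 -> lo=[7, 11, 19, 20, 21] (size 5, max 21) hi=[26, 29, 34, 36, 48] (size 5, min 26) -> median=23.5
Step 11: insert 38 -> lo=[7, 11, 19, 20, 21, 26] (size 6, max 26) hi=[29, 34, 36, 38, 48] (size 5, min 29) -> median=26
Step 12: insert 1 -> lo=[1, 7, 11, 19, 20, 21] (size 6, max 21) hi=[26, 29, 34, 36, 38, 48] (size 6, min 26) -> median=23.5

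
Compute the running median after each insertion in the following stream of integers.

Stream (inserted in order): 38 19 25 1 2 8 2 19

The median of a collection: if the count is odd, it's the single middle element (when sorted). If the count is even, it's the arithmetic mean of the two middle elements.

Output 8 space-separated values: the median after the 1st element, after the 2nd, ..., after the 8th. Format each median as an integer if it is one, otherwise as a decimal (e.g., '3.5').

Step 1: insert 38 -> lo=[38] (size 1, max 38) hi=[] (size 0) -> median=38
Step 2: insert 19 -> lo=[19] (size 1, max 19) hi=[38] (size 1, min 38) -> median=28.5
Step 3: insert 25 -> lo=[19, 25] (size 2, max 25) hi=[38] (size 1, min 38) -> median=25
Step 4: insert 1 -> lo=[1, 19] (size 2, max 19) hi=[25, 38] (size 2, min 25) -> median=22
Step 5: insert 2 -> lo=[1, 2, 19] (size 3, max 19) hi=[25, 38] (size 2, min 25) -> median=19
Step 6: insert 8 -> lo=[1, 2, 8] (size 3, max 8) hi=[19, 25, 38] (size 3, min 19) -> median=13.5
Step 7: insert 2 -> lo=[1, 2, 2, 8] (size 4, max 8) hi=[19, 25, 38] (size 3, min 19) -> median=8
Step 8: insert 19 -> lo=[1, 2, 2, 8] (size 4, max 8) hi=[19, 19, 25, 38] (size 4, min 19) -> median=13.5

Answer: 38 28.5 25 22 19 13.5 8 13.5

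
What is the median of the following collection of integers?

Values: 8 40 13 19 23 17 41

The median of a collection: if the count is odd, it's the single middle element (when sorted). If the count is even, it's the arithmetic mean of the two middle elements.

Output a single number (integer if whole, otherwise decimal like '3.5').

Step 1: insert 8 -> lo=[8] (size 1, max 8) hi=[] (size 0) -> median=8
Step 2: insert 40 -> lo=[8] (size 1, max 8) hi=[40] (size 1, min 40) -> median=24
Step 3: insert 13 -> lo=[8, 13] (size 2, max 13) hi=[40] (size 1, min 40) -> median=13
Step 4: insert 19 -> lo=[8, 13] (size 2, max 13) hi=[19, 40] (size 2, min 19) -> median=16
Step 5: insert 23 -> lo=[8, 13, 19] (size 3, max 19) hi=[23, 40] (size 2, min 23) -> median=19
Step 6: insert 17 -> lo=[8, 13, 17] (size 3, max 17) hi=[19, 23, 40] (size 3, min 19) -> median=18
Step 7: insert 41 -> lo=[8, 13, 17, 19] (size 4, max 19) hi=[23, 40, 41] (size 3, min 23) -> median=19

Answer: 19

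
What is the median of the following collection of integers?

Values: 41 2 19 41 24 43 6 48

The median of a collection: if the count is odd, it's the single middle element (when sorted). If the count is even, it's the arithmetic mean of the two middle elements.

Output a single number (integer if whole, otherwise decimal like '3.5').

Answer: 32.5

Derivation:
Step 1: insert 41 -> lo=[41] (size 1, max 41) hi=[] (size 0) -> median=41
Step 2: insert 2 -> lo=[2] (size 1, max 2) hi=[41] (size 1, min 41) -> median=21.5
Step 3: insert 19 -> lo=[2, 19] (size 2, max 19) hi=[41] (size 1, min 41) -> median=19
Step 4: insert 41 -> lo=[2, 19] (size 2, max 19) hi=[41, 41] (size 2, min 41) -> median=30
Step 5: insert 24 -> lo=[2, 19, 24] (size 3, max 24) hi=[41, 41] (size 2, min 41) -> median=24
Step 6: insert 43 -> lo=[2, 19, 24] (size 3, max 24) hi=[41, 41, 43] (size 3, min 41) -> median=32.5
Step 7: insert 6 -> lo=[2, 6, 19, 24] (size 4, max 24) hi=[41, 41, 43] (size 3, min 41) -> median=24
Step 8: insert 48 -> lo=[2, 6, 19, 24] (size 4, max 24) hi=[41, 41, 43, 48] (size 4, min 41) -> median=32.5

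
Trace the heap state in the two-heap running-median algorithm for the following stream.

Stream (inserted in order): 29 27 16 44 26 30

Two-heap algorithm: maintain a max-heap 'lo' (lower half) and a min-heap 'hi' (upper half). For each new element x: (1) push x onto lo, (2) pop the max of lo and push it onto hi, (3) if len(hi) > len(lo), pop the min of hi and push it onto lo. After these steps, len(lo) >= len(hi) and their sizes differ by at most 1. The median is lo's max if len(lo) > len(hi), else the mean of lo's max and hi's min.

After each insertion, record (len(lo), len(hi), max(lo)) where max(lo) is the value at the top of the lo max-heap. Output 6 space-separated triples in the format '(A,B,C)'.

Step 1: insert 29 -> lo=[29] hi=[] -> (len(lo)=1, len(hi)=0, max(lo)=29)
Step 2: insert 27 -> lo=[27] hi=[29] -> (len(lo)=1, len(hi)=1, max(lo)=27)
Step 3: insert 16 -> lo=[16, 27] hi=[29] -> (len(lo)=2, len(hi)=1, max(lo)=27)
Step 4: insert 44 -> lo=[16, 27] hi=[29, 44] -> (len(lo)=2, len(hi)=2, max(lo)=27)
Step 5: insert 26 -> lo=[16, 26, 27] hi=[29, 44] -> (len(lo)=3, len(hi)=2, max(lo)=27)
Step 6: insert 30 -> lo=[16, 26, 27] hi=[29, 30, 44] -> (len(lo)=3, len(hi)=3, max(lo)=27)

Answer: (1,0,29) (1,1,27) (2,1,27) (2,2,27) (3,2,27) (3,3,27)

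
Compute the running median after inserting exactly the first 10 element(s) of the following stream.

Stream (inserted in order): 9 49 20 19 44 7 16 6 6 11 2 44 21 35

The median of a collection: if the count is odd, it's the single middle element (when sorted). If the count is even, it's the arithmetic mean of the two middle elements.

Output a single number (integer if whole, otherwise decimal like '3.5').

Answer: 13.5

Derivation:
Step 1: insert 9 -> lo=[9] (size 1, max 9) hi=[] (size 0) -> median=9
Step 2: insert 49 -> lo=[9] (size 1, max 9) hi=[49] (size 1, min 49) -> median=29
Step 3: insert 20 -> lo=[9, 20] (size 2, max 20) hi=[49] (size 1, min 49) -> median=20
Step 4: insert 19 -> lo=[9, 19] (size 2, max 19) hi=[20, 49] (size 2, min 20) -> median=19.5
Step 5: insert 44 -> lo=[9, 19, 20] (size 3, max 20) hi=[44, 49] (size 2, min 44) -> median=20
Step 6: insert 7 -> lo=[7, 9, 19] (size 3, max 19) hi=[20, 44, 49] (size 3, min 20) -> median=19.5
Step 7: insert 16 -> lo=[7, 9, 16, 19] (size 4, max 19) hi=[20, 44, 49] (size 3, min 20) -> median=19
Step 8: insert 6 -> lo=[6, 7, 9, 16] (size 4, max 16) hi=[19, 20, 44, 49] (size 4, min 19) -> median=17.5
Step 9: insert 6 -> lo=[6, 6, 7, 9, 16] (size 5, max 16) hi=[19, 20, 44, 49] (size 4, min 19) -> median=16
Step 10: insert 11 -> lo=[6, 6, 7, 9, 11] (size 5, max 11) hi=[16, 19, 20, 44, 49] (size 5, min 16) -> median=13.5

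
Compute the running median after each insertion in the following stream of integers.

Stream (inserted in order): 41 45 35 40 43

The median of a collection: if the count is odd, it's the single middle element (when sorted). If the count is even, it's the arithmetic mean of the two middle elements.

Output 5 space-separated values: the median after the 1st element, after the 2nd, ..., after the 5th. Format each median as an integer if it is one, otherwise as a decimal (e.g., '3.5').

Answer: 41 43 41 40.5 41

Derivation:
Step 1: insert 41 -> lo=[41] (size 1, max 41) hi=[] (size 0) -> median=41
Step 2: insert 45 -> lo=[41] (size 1, max 41) hi=[45] (size 1, min 45) -> median=43
Step 3: insert 35 -> lo=[35, 41] (size 2, max 41) hi=[45] (size 1, min 45) -> median=41
Step 4: insert 40 -> lo=[35, 40] (size 2, max 40) hi=[41, 45] (size 2, min 41) -> median=40.5
Step 5: insert 43 -> lo=[35, 40, 41] (size 3, max 41) hi=[43, 45] (size 2, min 43) -> median=41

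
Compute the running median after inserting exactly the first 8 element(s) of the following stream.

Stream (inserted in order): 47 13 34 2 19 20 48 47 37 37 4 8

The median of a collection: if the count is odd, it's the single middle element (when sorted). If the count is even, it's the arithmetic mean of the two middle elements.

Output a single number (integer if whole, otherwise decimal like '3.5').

Answer: 27

Derivation:
Step 1: insert 47 -> lo=[47] (size 1, max 47) hi=[] (size 0) -> median=47
Step 2: insert 13 -> lo=[13] (size 1, max 13) hi=[47] (size 1, min 47) -> median=30
Step 3: insert 34 -> lo=[13, 34] (size 2, max 34) hi=[47] (size 1, min 47) -> median=34
Step 4: insert 2 -> lo=[2, 13] (size 2, max 13) hi=[34, 47] (size 2, min 34) -> median=23.5
Step 5: insert 19 -> lo=[2, 13, 19] (size 3, max 19) hi=[34, 47] (size 2, min 34) -> median=19
Step 6: insert 20 -> lo=[2, 13, 19] (size 3, max 19) hi=[20, 34, 47] (size 3, min 20) -> median=19.5
Step 7: insert 48 -> lo=[2, 13, 19, 20] (size 4, max 20) hi=[34, 47, 48] (size 3, min 34) -> median=20
Step 8: insert 47 -> lo=[2, 13, 19, 20] (size 4, max 20) hi=[34, 47, 47, 48] (size 4, min 34) -> median=27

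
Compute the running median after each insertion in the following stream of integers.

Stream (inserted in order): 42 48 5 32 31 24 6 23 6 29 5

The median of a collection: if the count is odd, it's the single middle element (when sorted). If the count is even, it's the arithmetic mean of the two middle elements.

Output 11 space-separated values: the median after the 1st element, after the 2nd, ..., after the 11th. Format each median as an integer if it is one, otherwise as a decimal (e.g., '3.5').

Step 1: insert 42 -> lo=[42] (size 1, max 42) hi=[] (size 0) -> median=42
Step 2: insert 48 -> lo=[42] (size 1, max 42) hi=[48] (size 1, min 48) -> median=45
Step 3: insert 5 -> lo=[5, 42] (size 2, max 42) hi=[48] (size 1, min 48) -> median=42
Step 4: insert 32 -> lo=[5, 32] (size 2, max 32) hi=[42, 48] (size 2, min 42) -> median=37
Step 5: insert 31 -> lo=[5, 31, 32] (size 3, max 32) hi=[42, 48] (size 2, min 42) -> median=32
Step 6: insert 24 -> lo=[5, 24, 31] (size 3, max 31) hi=[32, 42, 48] (size 3, min 32) -> median=31.5
Step 7: insert 6 -> lo=[5, 6, 24, 31] (size 4, max 31) hi=[32, 42, 48] (size 3, min 32) -> median=31
Step 8: insert 23 -> lo=[5, 6, 23, 24] (size 4, max 24) hi=[31, 32, 42, 48] (size 4, min 31) -> median=27.5
Step 9: insert 6 -> lo=[5, 6, 6, 23, 24] (size 5, max 24) hi=[31, 32, 42, 48] (size 4, min 31) -> median=24
Step 10: insert 29 -> lo=[5, 6, 6, 23, 24] (size 5, max 24) hi=[29, 31, 32, 42, 48] (size 5, min 29) -> median=26.5
Step 11: insert 5 -> lo=[5, 5, 6, 6, 23, 24] (size 6, max 24) hi=[29, 31, 32, 42, 48] (size 5, min 29) -> median=24

Answer: 42 45 42 37 32 31.5 31 27.5 24 26.5 24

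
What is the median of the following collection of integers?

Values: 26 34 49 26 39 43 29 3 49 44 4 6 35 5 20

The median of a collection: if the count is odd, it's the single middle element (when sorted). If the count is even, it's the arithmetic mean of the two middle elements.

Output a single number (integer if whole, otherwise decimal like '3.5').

Step 1: insert 26 -> lo=[26] (size 1, max 26) hi=[] (size 0) -> median=26
Step 2: insert 34 -> lo=[26] (size 1, max 26) hi=[34] (size 1, min 34) -> median=30
Step 3: insert 49 -> lo=[26, 34] (size 2, max 34) hi=[49] (size 1, min 49) -> median=34
Step 4: insert 26 -> lo=[26, 26] (size 2, max 26) hi=[34, 49] (size 2, min 34) -> median=30
Step 5: insert 39 -> lo=[26, 26, 34] (size 3, max 34) hi=[39, 49] (size 2, min 39) -> median=34
Step 6: insert 43 -> lo=[26, 26, 34] (size 3, max 34) hi=[39, 43, 49] (size 3, min 39) -> median=36.5
Step 7: insert 29 -> lo=[26, 26, 29, 34] (size 4, max 34) hi=[39, 43, 49] (size 3, min 39) -> median=34
Step 8: insert 3 -> lo=[3, 26, 26, 29] (size 4, max 29) hi=[34, 39, 43, 49] (size 4, min 34) -> median=31.5
Step 9: insert 49 -> lo=[3, 26, 26, 29, 34] (size 5, max 34) hi=[39, 43, 49, 49] (size 4, min 39) -> median=34
Step 10: insert 44 -> lo=[3, 26, 26, 29, 34] (size 5, max 34) hi=[39, 43, 44, 49, 49] (size 5, min 39) -> median=36.5
Step 11: insert 4 -> lo=[3, 4, 26, 26, 29, 34] (size 6, max 34) hi=[39, 43, 44, 49, 49] (size 5, min 39) -> median=34
Step 12: insert 6 -> lo=[3, 4, 6, 26, 26, 29] (size 6, max 29) hi=[34, 39, 43, 44, 49, 49] (size 6, min 34) -> median=31.5
Step 13: insert 35 -> lo=[3, 4, 6, 26, 26, 29, 34] (size 7, max 34) hi=[35, 39, 43, 44, 49, 49] (size 6, min 35) -> median=34
Step 14: insert 5 -> lo=[3, 4, 5, 6, 26, 26, 29] (size 7, max 29) hi=[34, 35, 39, 43, 44, 49, 49] (size 7, min 34) -> median=31.5
Step 15: insert 20 -> lo=[3, 4, 5, 6, 20, 26, 26, 29] (size 8, max 29) hi=[34, 35, 39, 43, 44, 49, 49] (size 7, min 34) -> median=29

Answer: 29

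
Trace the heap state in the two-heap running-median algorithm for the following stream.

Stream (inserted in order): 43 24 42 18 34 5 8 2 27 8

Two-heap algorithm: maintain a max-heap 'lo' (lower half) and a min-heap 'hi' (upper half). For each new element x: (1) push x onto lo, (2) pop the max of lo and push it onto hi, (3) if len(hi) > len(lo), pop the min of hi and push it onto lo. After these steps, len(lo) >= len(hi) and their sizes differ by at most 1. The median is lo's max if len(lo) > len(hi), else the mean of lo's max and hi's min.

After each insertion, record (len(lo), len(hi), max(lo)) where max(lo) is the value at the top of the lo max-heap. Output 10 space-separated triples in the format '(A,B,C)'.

Step 1: insert 43 -> lo=[43] hi=[] -> (len(lo)=1, len(hi)=0, max(lo)=43)
Step 2: insert 24 -> lo=[24] hi=[43] -> (len(lo)=1, len(hi)=1, max(lo)=24)
Step 3: insert 42 -> lo=[24, 42] hi=[43] -> (len(lo)=2, len(hi)=1, max(lo)=42)
Step 4: insert 18 -> lo=[18, 24] hi=[42, 43] -> (len(lo)=2, len(hi)=2, max(lo)=24)
Step 5: insert 34 -> lo=[18, 24, 34] hi=[42, 43] -> (len(lo)=3, len(hi)=2, max(lo)=34)
Step 6: insert 5 -> lo=[5, 18, 24] hi=[34, 42, 43] -> (len(lo)=3, len(hi)=3, max(lo)=24)
Step 7: insert 8 -> lo=[5, 8, 18, 24] hi=[34, 42, 43] -> (len(lo)=4, len(hi)=3, max(lo)=24)
Step 8: insert 2 -> lo=[2, 5, 8, 18] hi=[24, 34, 42, 43] -> (len(lo)=4, len(hi)=4, max(lo)=18)
Step 9: insert 27 -> lo=[2, 5, 8, 18, 24] hi=[27, 34, 42, 43] -> (len(lo)=5, len(hi)=4, max(lo)=24)
Step 10: insert 8 -> lo=[2, 5, 8, 8, 18] hi=[24, 27, 34, 42, 43] -> (len(lo)=5, len(hi)=5, max(lo)=18)

Answer: (1,0,43) (1,1,24) (2,1,42) (2,2,24) (3,2,34) (3,3,24) (4,3,24) (4,4,18) (5,4,24) (5,5,18)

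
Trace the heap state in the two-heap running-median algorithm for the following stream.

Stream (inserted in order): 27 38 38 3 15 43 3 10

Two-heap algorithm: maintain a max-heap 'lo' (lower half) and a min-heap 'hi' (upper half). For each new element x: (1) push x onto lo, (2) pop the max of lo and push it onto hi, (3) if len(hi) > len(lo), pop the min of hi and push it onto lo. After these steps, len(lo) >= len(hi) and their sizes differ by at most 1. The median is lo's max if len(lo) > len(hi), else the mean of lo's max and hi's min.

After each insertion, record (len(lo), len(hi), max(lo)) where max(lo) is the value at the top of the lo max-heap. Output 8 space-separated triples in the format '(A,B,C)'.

Answer: (1,0,27) (1,1,27) (2,1,38) (2,2,27) (3,2,27) (3,3,27) (4,3,27) (4,4,15)

Derivation:
Step 1: insert 27 -> lo=[27] hi=[] -> (len(lo)=1, len(hi)=0, max(lo)=27)
Step 2: insert 38 -> lo=[27] hi=[38] -> (len(lo)=1, len(hi)=1, max(lo)=27)
Step 3: insert 38 -> lo=[27, 38] hi=[38] -> (len(lo)=2, len(hi)=1, max(lo)=38)
Step 4: insert 3 -> lo=[3, 27] hi=[38, 38] -> (len(lo)=2, len(hi)=2, max(lo)=27)
Step 5: insert 15 -> lo=[3, 15, 27] hi=[38, 38] -> (len(lo)=3, len(hi)=2, max(lo)=27)
Step 6: insert 43 -> lo=[3, 15, 27] hi=[38, 38, 43] -> (len(lo)=3, len(hi)=3, max(lo)=27)
Step 7: insert 3 -> lo=[3, 3, 15, 27] hi=[38, 38, 43] -> (len(lo)=4, len(hi)=3, max(lo)=27)
Step 8: insert 10 -> lo=[3, 3, 10, 15] hi=[27, 38, 38, 43] -> (len(lo)=4, len(hi)=4, max(lo)=15)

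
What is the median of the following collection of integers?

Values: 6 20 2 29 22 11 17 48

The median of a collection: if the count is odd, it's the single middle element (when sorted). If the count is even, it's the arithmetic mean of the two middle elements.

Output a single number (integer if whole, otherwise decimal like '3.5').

Step 1: insert 6 -> lo=[6] (size 1, max 6) hi=[] (size 0) -> median=6
Step 2: insert 20 -> lo=[6] (size 1, max 6) hi=[20] (size 1, min 20) -> median=13
Step 3: insert 2 -> lo=[2, 6] (size 2, max 6) hi=[20] (size 1, min 20) -> median=6
Step 4: insert 29 -> lo=[2, 6] (size 2, max 6) hi=[20, 29] (size 2, min 20) -> median=13
Step 5: insert 22 -> lo=[2, 6, 20] (size 3, max 20) hi=[22, 29] (size 2, min 22) -> median=20
Step 6: insert 11 -> lo=[2, 6, 11] (size 3, max 11) hi=[20, 22, 29] (size 3, min 20) -> median=15.5
Step 7: insert 17 -> lo=[2, 6, 11, 17] (size 4, max 17) hi=[20, 22, 29] (size 3, min 20) -> median=17
Step 8: insert 48 -> lo=[2, 6, 11, 17] (size 4, max 17) hi=[20, 22, 29, 48] (size 4, min 20) -> median=18.5

Answer: 18.5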